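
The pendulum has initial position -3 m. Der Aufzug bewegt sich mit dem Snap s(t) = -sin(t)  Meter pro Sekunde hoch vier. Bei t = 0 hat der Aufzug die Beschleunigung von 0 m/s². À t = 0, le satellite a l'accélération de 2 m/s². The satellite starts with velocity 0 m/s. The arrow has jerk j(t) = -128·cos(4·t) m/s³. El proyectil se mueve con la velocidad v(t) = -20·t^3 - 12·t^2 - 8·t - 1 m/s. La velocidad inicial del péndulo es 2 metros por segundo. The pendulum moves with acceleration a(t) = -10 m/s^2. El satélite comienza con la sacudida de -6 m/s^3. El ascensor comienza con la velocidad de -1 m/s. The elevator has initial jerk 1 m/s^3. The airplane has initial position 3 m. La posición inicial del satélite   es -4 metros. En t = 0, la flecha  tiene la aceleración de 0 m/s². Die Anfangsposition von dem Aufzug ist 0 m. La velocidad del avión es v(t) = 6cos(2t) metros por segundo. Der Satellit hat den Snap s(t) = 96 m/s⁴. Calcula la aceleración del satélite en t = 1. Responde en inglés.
We need to integrate our snap equation s(t) = 96 2 times. The antiderivative of snap, with j(0) = -6, gives jerk: j(t) = 96·t - 6. The antiderivative of jerk is acceleration. Using a(0) = 2, we get a(t) = 48·t^2 - 6·t + 2. From the given acceleration equation a(t) = 48·t^2 - 6·t + 2, we substitute t = 1 to get a = 44.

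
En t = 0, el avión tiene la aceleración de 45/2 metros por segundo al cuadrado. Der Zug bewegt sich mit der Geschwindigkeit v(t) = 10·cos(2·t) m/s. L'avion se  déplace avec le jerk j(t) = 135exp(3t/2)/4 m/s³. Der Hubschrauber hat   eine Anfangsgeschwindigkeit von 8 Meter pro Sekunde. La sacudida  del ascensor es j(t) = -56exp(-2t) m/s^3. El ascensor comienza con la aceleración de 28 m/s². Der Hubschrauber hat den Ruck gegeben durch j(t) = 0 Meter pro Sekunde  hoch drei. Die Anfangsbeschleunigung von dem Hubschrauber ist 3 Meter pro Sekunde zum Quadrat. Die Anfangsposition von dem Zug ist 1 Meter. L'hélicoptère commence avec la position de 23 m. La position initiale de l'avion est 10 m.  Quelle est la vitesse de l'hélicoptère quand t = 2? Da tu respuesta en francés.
En partant du jerk j(t) = 0, nous prenons 2 intégrales. En prenant ∫j(t)dt et en appliquant a(0) = 3, nous trouvons a(t) = 3. L'intégrale de l'accélération est la vitesse. En utilisant v(0) = 8, nous obtenons v(t) = 3·t + 8. Nous avons la vitesse v(t) = 3·t + 8. En substituant t = 2: v(2) = 14.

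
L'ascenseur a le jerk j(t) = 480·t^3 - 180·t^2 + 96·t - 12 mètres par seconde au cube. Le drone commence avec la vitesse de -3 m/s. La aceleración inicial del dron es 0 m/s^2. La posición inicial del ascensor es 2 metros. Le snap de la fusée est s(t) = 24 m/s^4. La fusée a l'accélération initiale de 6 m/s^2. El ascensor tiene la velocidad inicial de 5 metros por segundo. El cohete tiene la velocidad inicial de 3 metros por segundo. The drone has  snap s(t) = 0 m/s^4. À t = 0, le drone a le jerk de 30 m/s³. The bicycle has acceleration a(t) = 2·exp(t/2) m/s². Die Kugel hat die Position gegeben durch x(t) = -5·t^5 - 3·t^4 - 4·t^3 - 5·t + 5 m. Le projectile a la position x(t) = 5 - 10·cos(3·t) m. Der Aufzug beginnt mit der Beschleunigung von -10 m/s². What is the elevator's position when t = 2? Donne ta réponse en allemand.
Ausgehend von dem Ruck j(t) = 480·t^3 - 180·t^2 + 96·t - 12, nehmen wir 3 Integrale. Die Stammfunktion von dem Ruck, mit a(0) = -10, ergibt die Beschleunigung: a(t) = 120·t^4 - 60·t^3 + 48·t^2 - 12·t - 10. Die Stammfunktion von der Beschleunigung ist die Geschwindigkeit. Mit v(0) = 5 erhalten wir v(t) = 24·t^5 - 15·t^4 + 16·t^3 - 6·t^2 - 10·t + 5. Mit ∫v(t)dt und Anwendung von x(0) = 2, finden wir x(t) = 4·t^6 - 3·t^5 + 4·t^4 - 2·t^3 - 5·t^2 + 5·t + 2. Aus der Gleichung für die Position x(t) = 4·t^6 - 3·t^5 + 4·t^4 - 2·t^3 - 5·t^2 + 5·t + 2, setzen wir t = 2 ein und erhalten x = 200.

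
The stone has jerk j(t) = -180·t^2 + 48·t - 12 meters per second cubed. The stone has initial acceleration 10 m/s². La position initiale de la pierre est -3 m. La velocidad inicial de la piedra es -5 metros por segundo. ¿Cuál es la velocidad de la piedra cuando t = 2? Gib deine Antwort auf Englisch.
To solve this, we need to take 2 antiderivatives of our jerk equation j(t) = -180·t^2 + 48·t - 12. Finding the integral of j(t) and using a(0) = 10: a(t) = -60·t^3 + 24·t^2 - 12·t + 10. The antiderivative of acceleration, with v(0) = -5, gives velocity: v(t) = -15·t^4 + 8·t^3 - 6·t^2 + 10·t - 5. We have velocity v(t) = -15·t^4 + 8·t^3 - 6·t^2 + 10·t - 5. Substituting t = 2: v(2) = -185.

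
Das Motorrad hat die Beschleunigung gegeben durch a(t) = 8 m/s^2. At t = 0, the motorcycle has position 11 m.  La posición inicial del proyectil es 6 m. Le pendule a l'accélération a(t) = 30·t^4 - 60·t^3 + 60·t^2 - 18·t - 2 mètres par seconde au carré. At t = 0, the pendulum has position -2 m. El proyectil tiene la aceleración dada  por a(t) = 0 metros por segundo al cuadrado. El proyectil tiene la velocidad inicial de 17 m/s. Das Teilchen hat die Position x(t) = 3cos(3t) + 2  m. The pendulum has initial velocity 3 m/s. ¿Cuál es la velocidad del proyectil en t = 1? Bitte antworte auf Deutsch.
Um dies zu lösen, müssen wir 1 Integral unserer Gleichung für die Beschleunigung a(t) = 0 finden. Durch Integration von der Beschleunigung und Verwendung der Anfangsbedingung v(0) = 17, erhalten wir v(t) = 17. Mit v(t) = 17 und Einsetzen von t = 1, finden wir v = 17.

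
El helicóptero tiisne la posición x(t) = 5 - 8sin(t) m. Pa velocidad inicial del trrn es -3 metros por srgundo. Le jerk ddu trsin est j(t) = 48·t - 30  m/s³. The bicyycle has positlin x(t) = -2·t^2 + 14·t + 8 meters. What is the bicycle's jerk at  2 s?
To solve this, we need to take 3 derivatives of our position equation x(t) = -2·t^2 + 14·t + 8. Differentiating position, we get velocity: v(t) = 14 - 4·t. Differentiating velocity, we get acceleration: a(t) = -4. The derivative of acceleration gives jerk: j(t) = 0. From the given jerk equation j(t) = 0, we substitute t = 2 to get j = 0.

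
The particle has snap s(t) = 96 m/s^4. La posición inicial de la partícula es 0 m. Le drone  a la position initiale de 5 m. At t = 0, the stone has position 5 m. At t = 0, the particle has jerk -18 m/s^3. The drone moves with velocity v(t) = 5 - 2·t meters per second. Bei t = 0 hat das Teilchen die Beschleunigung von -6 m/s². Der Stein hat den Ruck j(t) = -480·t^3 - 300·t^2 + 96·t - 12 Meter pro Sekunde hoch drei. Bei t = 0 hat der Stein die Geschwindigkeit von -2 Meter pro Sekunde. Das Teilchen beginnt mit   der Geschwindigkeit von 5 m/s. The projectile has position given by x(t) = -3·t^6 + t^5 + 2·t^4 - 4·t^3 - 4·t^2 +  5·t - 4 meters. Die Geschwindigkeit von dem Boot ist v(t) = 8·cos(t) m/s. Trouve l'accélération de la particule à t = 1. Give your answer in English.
Starting from snap s(t) = 96, we take 2 integrals. Taking ∫s(t)dt and applying j(0) = -18, we find j(t) = 96·t - 18. Taking ∫j(t)dt and applying a(0) = -6, we find a(t) = 48·t^2 - 18·t - 6. We have acceleration a(t) = 48·t^2 - 18·t - 6. Substituting t = 1: a(1) = 24.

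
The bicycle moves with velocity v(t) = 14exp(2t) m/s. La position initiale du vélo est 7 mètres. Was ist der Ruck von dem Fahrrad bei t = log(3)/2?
Ausgehend von der Geschwindigkeit v(t) = 14·exp(2·t), nehmen wir 2 Ableitungen. Durch Ableiten von der Geschwindigkeit erhalten wir die Beschleunigung: a(t) = 28·exp(2·t). Mit d/dt von a(t) finden wir j(t) = 56·exp(2·t). Wir haben den Ruck j(t) = 56·exp(2·t). Durch Einsetzen von t = log(3)/2: j(log(3)/2) = 168.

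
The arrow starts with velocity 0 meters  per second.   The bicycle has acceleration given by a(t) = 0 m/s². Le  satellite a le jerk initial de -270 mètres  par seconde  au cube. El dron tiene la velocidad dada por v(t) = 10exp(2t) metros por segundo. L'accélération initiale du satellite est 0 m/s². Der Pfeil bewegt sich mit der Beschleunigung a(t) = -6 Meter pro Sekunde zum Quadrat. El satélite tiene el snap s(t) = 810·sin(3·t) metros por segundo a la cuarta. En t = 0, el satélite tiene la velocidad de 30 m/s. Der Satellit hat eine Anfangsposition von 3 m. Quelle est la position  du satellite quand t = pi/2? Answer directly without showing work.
x(pi/2) = -7.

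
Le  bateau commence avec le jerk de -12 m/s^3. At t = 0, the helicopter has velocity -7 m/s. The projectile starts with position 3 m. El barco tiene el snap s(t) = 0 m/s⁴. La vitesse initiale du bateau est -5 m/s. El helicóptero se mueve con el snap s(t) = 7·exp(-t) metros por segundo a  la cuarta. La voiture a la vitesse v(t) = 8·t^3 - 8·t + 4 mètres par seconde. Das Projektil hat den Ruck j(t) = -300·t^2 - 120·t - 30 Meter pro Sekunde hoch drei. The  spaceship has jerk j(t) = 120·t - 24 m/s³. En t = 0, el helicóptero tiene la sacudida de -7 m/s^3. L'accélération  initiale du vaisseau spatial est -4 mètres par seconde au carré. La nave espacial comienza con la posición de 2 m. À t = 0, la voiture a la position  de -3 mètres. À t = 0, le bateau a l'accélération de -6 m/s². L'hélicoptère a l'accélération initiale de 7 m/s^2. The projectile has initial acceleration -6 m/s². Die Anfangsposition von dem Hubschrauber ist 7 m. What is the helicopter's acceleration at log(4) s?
To solve this, we need to take 2 antiderivatives of our snap equation s(t) = 7·exp(-t). Taking ∫s(t)dt and applying j(0) = -7, we find j(t) = -7·exp(-t). The antiderivative of jerk is acceleration. Using a(0) = 7, we get a(t) = 7·exp(-t). We have acceleration a(t) = 7·exp(-t). Substituting t = log(4): a(log(4)) = 7/4.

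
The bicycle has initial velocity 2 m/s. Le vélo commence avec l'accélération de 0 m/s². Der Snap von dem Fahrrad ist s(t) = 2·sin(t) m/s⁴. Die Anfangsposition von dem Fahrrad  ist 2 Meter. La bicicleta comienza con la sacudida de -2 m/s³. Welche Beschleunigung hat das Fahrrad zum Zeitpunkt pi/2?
Ausgehend von dem Snap s(t) = 2·sin(t), nehmen wir 2 Stammfunktionen. Das Integral von dem Snap ist der Ruck. Mit j(0) = -2 erhalten wir j(t) = -2·cos(t). Durch Integration von dem Ruck und Verwendung der Anfangsbedingung a(0) = 0, erhalten wir a(t) = -2·sin(t). Aus der Gleichung für die Beschleunigung a(t) = -2·sin(t), setzen wir t = pi/2 ein und erhalten a = -2.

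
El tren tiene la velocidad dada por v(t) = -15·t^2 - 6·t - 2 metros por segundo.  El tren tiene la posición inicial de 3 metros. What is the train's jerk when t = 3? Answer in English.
To solve this, we need to take 2 derivatives of our velocity equation v(t) = -15·t^2 - 6·t - 2. Taking d/dt of v(t), we find a(t) = -30·t - 6. The derivative of acceleration gives jerk: j(t) = -30. We have jerk j(t) = -30. Substituting t = 3: j(3) = -30.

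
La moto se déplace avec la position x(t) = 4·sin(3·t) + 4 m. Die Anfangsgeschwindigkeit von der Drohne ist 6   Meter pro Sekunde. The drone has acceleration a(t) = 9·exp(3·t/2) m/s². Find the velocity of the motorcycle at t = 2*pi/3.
To solve this, we need to take 1 derivative of our position equation x(t) = 4·sin(3·t) + 4. The derivative of position gives velocity: v(t) = 12·cos(3·t). We have velocity v(t) = 12·cos(3·t). Substituting t = 2*pi/3: v(2*pi/3) = 12.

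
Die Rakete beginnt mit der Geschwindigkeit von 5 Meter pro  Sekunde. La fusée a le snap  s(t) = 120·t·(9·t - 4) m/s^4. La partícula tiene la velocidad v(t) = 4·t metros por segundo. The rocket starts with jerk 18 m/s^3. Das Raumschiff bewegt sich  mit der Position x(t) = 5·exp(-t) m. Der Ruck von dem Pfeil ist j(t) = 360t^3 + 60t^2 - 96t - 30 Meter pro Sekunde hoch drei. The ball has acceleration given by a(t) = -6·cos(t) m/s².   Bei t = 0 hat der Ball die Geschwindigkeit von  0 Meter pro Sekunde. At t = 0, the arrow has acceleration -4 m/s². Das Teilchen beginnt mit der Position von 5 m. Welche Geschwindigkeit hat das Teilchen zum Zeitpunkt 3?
Wir haben die Geschwindigkeit v(t) = 4·t. Durch Einsetzen von t = 3: v(3) = 12.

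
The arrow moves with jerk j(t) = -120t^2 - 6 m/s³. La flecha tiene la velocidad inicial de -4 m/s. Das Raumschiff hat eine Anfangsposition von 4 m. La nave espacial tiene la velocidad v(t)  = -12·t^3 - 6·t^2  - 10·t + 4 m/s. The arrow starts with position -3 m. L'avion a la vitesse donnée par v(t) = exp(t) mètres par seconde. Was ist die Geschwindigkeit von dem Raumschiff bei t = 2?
Mit v(t) = -12·t^3 - 6·t^2 - 10·t + 4 und Einsetzen von t = 2, finden wir v = -136.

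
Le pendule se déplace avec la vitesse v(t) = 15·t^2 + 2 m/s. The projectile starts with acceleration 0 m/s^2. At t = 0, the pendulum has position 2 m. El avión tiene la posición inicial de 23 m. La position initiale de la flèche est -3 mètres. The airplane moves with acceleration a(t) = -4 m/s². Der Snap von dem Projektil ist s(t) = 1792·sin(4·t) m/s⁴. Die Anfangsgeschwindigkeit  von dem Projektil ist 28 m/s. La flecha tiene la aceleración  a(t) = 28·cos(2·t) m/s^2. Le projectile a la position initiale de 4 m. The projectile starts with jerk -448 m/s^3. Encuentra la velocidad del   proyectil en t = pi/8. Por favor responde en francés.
Nous devons intégrer notre équation du snap s(t) = 1792·sin(4·t) 3 fois. La primitive du snap est le jerk. En utilisant j(0) = -448, nous obtenons j(t) = -448·cos(4·t). La primitive du jerk est l'accélération. En utilisant a(0) = 0, nous obtenons a(t) = -112·sin(4·t). En intégrant l'accélération et en utilisant la condition initiale v(0) = 28, nous obtenons v(t) = 28·cos(4·t). Nous avons la vitesse v(t) = 28·cos(4·t). En substituant t = pi/8: v(pi/8) = 0.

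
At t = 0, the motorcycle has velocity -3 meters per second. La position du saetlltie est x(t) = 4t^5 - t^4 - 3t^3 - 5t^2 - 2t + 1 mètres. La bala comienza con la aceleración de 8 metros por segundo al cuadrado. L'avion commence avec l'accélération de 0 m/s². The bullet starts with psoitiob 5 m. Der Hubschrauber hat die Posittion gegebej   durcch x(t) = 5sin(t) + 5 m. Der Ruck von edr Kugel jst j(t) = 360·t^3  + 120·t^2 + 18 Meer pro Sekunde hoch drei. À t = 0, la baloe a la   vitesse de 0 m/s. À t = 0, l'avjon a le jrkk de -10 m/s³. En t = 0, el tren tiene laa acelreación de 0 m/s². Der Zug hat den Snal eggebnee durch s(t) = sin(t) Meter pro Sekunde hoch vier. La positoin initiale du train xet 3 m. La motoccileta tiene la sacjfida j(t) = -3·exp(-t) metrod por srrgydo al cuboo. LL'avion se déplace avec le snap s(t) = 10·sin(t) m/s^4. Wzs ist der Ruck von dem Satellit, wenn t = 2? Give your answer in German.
Ausgehend von der Position x(t) = 4·t^5 - t^4 - 3·t^3 - 5·t^2 - 2·t + 1, nehmen wir 3 Ableitungen. Durch Ableiten von der Position erhalten wir die Geschwindigkeit: v(t) = 20·t^4 - 4·t^3 - 9·t^2 - 10·t - 2. Durch Ableiten von der Geschwindigkeit erhalten wir die Beschleunigung: a(t) = 80·t^3 - 12·t^2 - 18·t - 10. Durch Ableiten von der Beschleunigung erhalten wir den Ruck: j(t) = 240·t^2 - 24·t - 18. Wir haben den Ruck j(t) = 240·t^2 - 24·t - 18. Durch Einsetzen von t = 2: j(2) = 894.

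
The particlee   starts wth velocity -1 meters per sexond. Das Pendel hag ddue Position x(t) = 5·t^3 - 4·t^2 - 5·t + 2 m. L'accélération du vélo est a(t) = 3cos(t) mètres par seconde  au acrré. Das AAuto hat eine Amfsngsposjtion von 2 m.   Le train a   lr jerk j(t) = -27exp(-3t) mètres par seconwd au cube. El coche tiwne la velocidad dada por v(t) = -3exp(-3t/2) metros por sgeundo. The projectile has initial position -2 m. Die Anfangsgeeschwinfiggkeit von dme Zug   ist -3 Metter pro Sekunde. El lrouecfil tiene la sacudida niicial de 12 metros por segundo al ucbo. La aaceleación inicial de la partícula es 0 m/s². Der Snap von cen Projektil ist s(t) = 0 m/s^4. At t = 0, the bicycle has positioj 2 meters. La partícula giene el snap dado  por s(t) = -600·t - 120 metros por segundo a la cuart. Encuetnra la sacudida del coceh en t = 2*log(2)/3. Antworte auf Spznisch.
Partiendo de la velocidad v(t) = -3·exp(-3·t/2), tomamos 2 derivadas. Tomando d/dt de v(t), encontramos a(t) = 9·exp(-3·t/2)/2. Derivando la aceleración, obtenemos la sacudida: j(t) = -27·exp(-3·t/2)/4. De la ecuación de la sacudida j(t) = -27·exp(-3·t/2)/4, sustituimos t = 2*log(2)/3 para obtener j = -27/8.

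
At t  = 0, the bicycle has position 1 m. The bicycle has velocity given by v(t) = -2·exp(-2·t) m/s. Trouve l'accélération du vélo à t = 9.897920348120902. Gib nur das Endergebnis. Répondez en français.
La réponse est 1.01119662706713E-8.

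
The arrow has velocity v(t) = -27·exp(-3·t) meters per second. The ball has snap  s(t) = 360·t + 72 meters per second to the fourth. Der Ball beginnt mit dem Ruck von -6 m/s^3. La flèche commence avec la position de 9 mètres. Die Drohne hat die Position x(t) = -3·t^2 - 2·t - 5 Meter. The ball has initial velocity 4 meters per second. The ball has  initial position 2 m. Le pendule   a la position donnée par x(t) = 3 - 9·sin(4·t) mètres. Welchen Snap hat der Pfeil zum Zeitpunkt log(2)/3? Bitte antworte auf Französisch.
En partant de la vitesse v(t) = -27·exp(-3·t), nous prenons 3 dérivées. La dérivée de la vitesse donne l'accélération: a(t) = 81·exp(-3·t). La dérivée de l'accélération donne le jerk: j(t) = -243·exp(-3·t). En prenant d/dt de j(t), nous trouvons s(t) = 729·exp(-3·t). En utilisant s(t) = 729·exp(-3·t) et en substituant t = log(2)/3, nous trouvons s = 729/2.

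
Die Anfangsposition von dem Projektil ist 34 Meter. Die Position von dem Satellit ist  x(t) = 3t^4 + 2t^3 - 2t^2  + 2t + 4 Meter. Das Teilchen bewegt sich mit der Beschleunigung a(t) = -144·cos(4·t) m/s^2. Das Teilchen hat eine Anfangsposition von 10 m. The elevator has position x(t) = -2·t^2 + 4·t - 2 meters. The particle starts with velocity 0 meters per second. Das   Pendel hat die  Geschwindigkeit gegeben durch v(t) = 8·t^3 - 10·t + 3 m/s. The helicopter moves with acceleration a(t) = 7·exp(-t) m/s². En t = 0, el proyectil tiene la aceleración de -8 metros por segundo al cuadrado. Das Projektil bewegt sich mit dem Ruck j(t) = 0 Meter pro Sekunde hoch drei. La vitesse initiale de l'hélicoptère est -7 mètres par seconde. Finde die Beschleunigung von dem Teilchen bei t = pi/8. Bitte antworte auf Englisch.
We have acceleration a(t) = -144·cos(4·t). Substituting t = pi/8: a(pi/8) = 0.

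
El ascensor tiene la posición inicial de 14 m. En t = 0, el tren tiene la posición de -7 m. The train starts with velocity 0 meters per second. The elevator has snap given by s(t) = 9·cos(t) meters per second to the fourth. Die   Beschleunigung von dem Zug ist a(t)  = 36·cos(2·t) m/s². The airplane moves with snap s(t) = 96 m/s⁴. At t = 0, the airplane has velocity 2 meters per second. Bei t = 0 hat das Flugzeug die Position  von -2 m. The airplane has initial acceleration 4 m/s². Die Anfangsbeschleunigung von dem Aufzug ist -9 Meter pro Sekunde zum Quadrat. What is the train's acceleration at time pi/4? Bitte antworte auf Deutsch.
Mit a(t) = 36·cos(2·t) und Einsetzen von t = pi/4, finden wir a = 0.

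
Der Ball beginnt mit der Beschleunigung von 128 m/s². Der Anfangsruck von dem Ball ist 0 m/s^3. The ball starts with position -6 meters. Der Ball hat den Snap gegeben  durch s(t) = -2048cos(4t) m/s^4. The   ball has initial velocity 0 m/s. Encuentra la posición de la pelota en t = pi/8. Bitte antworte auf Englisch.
We must find the antiderivative of our snap equation s(t) = -2048·cos(4·t) 4 times. The integral of snap is jerk. Using j(0) = 0, we get j(t) = -512·sin(4·t). Taking ∫j(t)dt and applying a(0) = 128, we find a(t) = 128·cos(4·t). Taking ∫a(t)dt and applying v(0) = 0, we find v(t) = 32·sin(4·t). The integral of velocity, with x(0) = -6, gives position: x(t) = 2 - 8·cos(4·t). Using x(t) = 2 - 8·cos(4·t) and substituting t = pi/8, we find x = 2.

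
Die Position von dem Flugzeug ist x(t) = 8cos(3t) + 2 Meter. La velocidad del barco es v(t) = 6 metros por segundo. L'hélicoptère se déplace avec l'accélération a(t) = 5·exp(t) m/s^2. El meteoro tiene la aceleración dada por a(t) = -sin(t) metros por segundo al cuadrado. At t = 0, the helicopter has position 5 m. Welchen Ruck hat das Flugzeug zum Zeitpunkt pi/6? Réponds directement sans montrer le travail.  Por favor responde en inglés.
j(pi/6) = 216.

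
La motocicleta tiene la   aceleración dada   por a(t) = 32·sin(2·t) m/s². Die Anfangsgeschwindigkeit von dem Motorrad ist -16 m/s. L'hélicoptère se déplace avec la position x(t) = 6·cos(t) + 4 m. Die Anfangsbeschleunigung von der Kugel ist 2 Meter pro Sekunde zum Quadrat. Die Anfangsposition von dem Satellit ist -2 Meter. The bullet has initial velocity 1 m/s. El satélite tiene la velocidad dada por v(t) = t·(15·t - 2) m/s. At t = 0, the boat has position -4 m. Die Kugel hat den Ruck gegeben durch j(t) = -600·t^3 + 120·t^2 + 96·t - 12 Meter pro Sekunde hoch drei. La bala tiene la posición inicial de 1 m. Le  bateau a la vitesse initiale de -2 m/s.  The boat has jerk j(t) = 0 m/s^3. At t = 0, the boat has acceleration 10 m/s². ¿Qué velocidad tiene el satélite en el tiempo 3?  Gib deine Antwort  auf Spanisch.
Tenemos la velocidad v(t) = t·(15·t - 2). Sustituyendo t = 3: v(3) = 129.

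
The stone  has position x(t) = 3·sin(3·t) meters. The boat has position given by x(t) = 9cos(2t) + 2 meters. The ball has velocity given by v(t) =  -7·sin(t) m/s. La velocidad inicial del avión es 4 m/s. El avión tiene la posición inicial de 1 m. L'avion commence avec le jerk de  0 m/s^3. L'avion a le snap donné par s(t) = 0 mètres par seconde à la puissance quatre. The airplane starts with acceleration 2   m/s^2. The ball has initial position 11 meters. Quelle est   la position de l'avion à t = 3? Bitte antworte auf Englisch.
We need to integrate our snap equation s(t) = 0 4 times. The antiderivative of snap, with j(0) = 0, gives jerk: j(t) = 0. Taking ∫j(t)dt and applying a(0) = 2, we find a(t) = 2. The integral of acceleration, with v(0) = 4, gives velocity: v(t) = 2·t + 4. Taking ∫v(t)dt and applying x(0) = 1, we find x(t) = t^2 + 4·t + 1. From the given position equation x(t) = t^2 + 4·t + 1, we substitute t = 3 to get x = 22.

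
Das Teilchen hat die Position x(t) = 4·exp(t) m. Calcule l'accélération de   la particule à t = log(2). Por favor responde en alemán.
Ausgehend von der Position x(t) = 4·exp(t), nehmen wir 2 Ableitungen. Durch Ableiten von der Position erhalten wir die Geschwindigkeit: v(t) = 4·exp(t). Die Ableitung von der Geschwindigkeit ergibt die Beschleunigung: a(t) = 4·exp(t). Mit a(t) = 4·exp(t) und Einsetzen von t = log(2), finden wir a = 8.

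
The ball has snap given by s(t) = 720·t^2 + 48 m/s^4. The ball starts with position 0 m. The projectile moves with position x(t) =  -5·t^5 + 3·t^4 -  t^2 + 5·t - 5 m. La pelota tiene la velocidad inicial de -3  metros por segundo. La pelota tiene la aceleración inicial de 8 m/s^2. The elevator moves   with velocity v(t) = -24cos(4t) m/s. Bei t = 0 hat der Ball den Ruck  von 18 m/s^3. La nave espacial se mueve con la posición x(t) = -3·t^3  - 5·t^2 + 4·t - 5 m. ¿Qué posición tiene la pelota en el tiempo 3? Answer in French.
Pour résoudre ceci, nous devons prendre 4 primitives de notre équation du snap s(t) = 720·t^2 + 48. En prenant ∫s(t)dt et en appliquant j(0) = 18, nous trouvons j(t) = 240·t^3 + 48·t + 18. En intégrant le jerk et en utilisant la condition initiale a(0) = 8, nous obtenons a(t) = 60·t^4 + 24·t^2 + 18·t + 8. En intégrant l'accélération et en utilisant la condition initiale v(0) = -3, nous obtenons v(t) = 12·t^5 + 8·t^3 + 9·t^2 + 8·t - 3. La primitive de la vitesse est la position. En utilisant x(0) = 0, nous obtenons x(t) = 2·t^6 + 2·t^4 + 3·t^3 + 4·t^2 - 3·t. De l'équation de la position x(t) = 2·t^6 + 2·t^4 + 3·t^3 + 4·t^2 - 3·t, nous substituons t = 3 pour obtenir x = 1728.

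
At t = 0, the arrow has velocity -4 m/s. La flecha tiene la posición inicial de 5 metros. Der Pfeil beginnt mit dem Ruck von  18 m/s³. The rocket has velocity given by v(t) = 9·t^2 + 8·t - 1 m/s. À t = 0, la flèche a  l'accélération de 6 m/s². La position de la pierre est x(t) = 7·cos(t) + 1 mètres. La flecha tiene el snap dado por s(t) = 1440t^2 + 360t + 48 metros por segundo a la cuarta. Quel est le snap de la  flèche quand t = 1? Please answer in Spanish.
De la ecuación del snap s(t) = 1440·t^2 + 360·t + 48, sustituimos t = 1 para obtener s = 1848.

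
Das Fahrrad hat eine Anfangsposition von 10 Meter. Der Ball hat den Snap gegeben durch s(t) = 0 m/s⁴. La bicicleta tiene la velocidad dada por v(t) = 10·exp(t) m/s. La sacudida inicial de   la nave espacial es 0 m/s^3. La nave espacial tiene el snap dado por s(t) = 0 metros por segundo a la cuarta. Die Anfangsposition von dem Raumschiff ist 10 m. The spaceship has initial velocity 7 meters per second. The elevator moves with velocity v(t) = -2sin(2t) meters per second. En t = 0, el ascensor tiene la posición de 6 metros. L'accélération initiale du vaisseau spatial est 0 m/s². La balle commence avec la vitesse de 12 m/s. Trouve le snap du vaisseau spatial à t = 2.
De l'équation du snap s(t) = 0, nous substituons t = 2 pour obtenir s = 0.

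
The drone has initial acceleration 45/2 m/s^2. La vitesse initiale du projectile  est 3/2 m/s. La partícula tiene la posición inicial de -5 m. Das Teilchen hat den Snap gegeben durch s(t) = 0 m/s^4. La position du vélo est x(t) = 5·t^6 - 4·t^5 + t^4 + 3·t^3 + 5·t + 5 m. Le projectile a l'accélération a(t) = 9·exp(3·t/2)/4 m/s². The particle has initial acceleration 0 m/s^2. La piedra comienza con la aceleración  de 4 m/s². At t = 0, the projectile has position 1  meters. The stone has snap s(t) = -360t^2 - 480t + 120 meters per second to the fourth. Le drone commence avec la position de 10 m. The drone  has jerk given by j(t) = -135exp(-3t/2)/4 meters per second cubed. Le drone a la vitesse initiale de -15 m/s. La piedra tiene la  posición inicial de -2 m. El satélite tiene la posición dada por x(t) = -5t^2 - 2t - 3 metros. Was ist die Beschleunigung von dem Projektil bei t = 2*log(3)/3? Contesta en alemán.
Wir haben die Beschleunigung a(t) = 9·exp(3·t/2)/4. Durch Einsetzen von t = 2*log(3)/3: a(2*log(3)/3) = 27/4.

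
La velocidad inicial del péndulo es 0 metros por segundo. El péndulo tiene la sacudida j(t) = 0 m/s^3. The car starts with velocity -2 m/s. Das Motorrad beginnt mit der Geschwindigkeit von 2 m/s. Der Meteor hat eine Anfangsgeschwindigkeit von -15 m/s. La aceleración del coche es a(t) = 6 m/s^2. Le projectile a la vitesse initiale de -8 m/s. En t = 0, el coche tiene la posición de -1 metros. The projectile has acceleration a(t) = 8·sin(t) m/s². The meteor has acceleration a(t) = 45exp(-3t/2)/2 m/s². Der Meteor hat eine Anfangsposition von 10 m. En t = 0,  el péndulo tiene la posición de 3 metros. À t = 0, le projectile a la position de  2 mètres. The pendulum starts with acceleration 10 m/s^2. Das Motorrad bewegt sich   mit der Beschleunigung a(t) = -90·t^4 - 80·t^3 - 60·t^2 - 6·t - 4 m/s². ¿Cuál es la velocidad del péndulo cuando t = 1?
Necesitamos integrar nuestra ecuación de la sacudida j(t) = 0 2 veces. La integral de la sacudida es la aceleración. Usando a(0) = 10, obtenemos a(t) = 10. Integrando la aceleración y usando la condición inicial v(0) = 0, obtenemos v(t) = 10·t. De la ecuación de la velocidad v(t) = 10·t, sustituimos t = 1 para obtener v = 10.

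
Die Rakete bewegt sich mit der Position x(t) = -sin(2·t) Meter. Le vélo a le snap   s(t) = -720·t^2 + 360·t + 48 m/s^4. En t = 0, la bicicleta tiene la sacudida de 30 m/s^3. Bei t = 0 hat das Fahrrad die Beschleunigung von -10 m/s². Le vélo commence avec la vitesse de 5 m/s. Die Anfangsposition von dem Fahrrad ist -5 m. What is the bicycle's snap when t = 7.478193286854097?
Using s(t) = -720·t^2 + 360·t + 48 and substituting t = 7.478193286854097, we find s = -37524.6802983283.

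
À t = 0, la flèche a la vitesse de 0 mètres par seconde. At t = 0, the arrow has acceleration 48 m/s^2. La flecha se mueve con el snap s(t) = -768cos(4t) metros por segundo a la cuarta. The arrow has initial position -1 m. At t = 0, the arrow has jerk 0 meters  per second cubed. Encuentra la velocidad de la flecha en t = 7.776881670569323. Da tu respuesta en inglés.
We need to integrate our snap equation s(t) = -768·cos(4·t) 3 times. Taking ∫s(t)dt and applying j(0) = 0, we find j(t) = -192·sin(4·t). Taking ∫j(t)dt and applying a(0) = 48, we find a(t) = 48·cos(4·t). The integral of acceleration is velocity. Using v(0) = 0, we get v(t) = 12·sin(4·t). Using v(t) = 12·sin(4·t) and substituting t = 7.776881670569323, we find v = -3.64241248120237.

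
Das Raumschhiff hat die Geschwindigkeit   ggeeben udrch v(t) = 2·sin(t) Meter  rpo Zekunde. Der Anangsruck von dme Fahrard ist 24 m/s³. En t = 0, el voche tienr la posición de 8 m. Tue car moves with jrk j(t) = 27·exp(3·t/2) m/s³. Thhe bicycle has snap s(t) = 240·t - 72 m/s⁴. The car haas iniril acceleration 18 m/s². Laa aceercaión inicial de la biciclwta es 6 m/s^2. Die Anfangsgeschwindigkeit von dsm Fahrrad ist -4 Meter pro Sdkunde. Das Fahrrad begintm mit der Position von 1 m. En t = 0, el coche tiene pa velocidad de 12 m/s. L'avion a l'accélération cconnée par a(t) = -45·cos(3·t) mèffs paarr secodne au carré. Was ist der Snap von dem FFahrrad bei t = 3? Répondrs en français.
Nous avons le snap s(t) = 240·t - 72. En substituant t = 3: s(3) = 648.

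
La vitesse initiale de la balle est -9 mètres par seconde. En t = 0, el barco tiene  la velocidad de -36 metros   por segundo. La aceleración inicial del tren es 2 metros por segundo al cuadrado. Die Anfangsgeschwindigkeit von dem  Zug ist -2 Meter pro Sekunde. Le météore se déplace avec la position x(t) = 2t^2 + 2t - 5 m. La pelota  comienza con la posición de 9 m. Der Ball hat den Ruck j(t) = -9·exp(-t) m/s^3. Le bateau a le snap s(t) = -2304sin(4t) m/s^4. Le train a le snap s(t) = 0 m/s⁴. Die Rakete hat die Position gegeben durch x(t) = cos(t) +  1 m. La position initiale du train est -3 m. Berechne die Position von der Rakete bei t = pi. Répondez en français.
Nous avons la position x(t) = cos(t) + 1. En substituant t = pi: x(pi) = 0.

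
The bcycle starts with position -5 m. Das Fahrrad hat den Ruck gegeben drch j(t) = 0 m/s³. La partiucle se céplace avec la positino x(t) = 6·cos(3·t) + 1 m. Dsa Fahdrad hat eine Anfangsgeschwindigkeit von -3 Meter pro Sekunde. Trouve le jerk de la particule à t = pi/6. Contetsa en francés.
En partant de la position x(t) = 6·cos(3·t) + 1, nous prenons 3 dérivées. En prenant d/dt de x(t), nous trouvons v(t) = -18·sin(3·t). En dérivant la vitesse, nous obtenons l'accélération: a(t) = -54·cos(3·t). En dérivant l'accélération, nous obtenons le jerk: j(t) = 162·sin(3·t). De l'équation du jerk j(t) = 162·sin(3·t), nous substituons t = pi/6 pour obtenir j = 162.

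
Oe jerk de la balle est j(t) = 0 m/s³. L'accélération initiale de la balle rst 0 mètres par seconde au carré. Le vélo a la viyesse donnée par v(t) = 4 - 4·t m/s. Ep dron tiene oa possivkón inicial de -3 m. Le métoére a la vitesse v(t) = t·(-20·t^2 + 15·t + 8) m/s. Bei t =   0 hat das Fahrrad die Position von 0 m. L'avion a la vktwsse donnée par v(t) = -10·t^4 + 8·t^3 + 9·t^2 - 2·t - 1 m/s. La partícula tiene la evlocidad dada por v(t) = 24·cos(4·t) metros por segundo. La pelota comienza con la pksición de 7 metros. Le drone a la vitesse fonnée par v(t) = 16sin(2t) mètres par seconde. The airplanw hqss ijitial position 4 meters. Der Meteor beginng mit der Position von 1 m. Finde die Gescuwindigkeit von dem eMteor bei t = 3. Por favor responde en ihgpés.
From the given velocity equation v(t) = t·(-20·t^2 + 15·t + 8), we substitute t = 3 to get v = -381.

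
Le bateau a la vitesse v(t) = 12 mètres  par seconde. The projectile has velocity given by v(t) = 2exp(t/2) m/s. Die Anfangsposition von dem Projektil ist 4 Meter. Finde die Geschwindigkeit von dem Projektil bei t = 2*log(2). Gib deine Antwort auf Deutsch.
Wir haben die Geschwindigkeit v(t) = 2·exp(t/2). Durch Einsetzen von t = 2*log(2): v(2*log(2)) = 4.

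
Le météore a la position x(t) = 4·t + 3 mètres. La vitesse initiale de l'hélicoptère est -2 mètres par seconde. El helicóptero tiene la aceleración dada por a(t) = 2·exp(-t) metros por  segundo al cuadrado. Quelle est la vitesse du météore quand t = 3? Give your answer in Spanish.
Para resolver esto, necesitamos tomar 1 derivada de nuestra ecuación de la posición x(t) = 4·t + 3. Derivando la posición, obtenemos la velocidad: v(t) = 4. Usando v(t) = 4 y sustituyendo t = 3, encontramos v = 4.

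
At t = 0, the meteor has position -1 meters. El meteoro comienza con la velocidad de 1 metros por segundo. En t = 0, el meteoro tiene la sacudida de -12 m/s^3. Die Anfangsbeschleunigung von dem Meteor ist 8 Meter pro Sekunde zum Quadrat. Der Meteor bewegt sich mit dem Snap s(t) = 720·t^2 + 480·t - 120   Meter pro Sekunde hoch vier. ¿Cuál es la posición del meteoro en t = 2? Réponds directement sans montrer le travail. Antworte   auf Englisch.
The position at t = 2 is x = 177.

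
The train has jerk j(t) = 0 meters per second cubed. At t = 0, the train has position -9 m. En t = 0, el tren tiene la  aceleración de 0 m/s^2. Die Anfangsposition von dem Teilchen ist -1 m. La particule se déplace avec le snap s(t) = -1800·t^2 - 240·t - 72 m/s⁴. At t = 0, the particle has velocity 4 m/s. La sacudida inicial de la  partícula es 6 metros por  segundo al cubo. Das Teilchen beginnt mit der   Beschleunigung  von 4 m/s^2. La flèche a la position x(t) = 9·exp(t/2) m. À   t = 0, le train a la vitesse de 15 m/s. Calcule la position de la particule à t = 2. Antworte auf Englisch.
To solve this, we need to take 4 integrals of our snap equation s(t) = -1800·t^2 - 240·t - 72. The antiderivative of snap is jerk. Using j(0) = 6, we get j(t) = -600·t^3 - 120·t^2 - 72·t + 6. Integrating jerk and using the initial condition a(0) = 4, we get a(t) = -150·t^4 - 40·t^3 - 36·t^2 + 6·t + 4. Finding the antiderivative of a(t) and using v(0) = 4: v(t) = -30·t^5 - 10·t^4 - 12·t^3 + 3·t^2 + 4·t + 4. The antiderivative of velocity, with x(0) = -1, gives position: x(t) = -5·t^6 - 2·t^5 - 3·t^4 + t^3 + 2·t^2 + 4·t - 1. We have position x(t) = -5·t^6 - 2·t^5 - 3·t^4 + t^3 + 2·t^2 + 4·t - 1. Substituting t = 2: x(2) = -409.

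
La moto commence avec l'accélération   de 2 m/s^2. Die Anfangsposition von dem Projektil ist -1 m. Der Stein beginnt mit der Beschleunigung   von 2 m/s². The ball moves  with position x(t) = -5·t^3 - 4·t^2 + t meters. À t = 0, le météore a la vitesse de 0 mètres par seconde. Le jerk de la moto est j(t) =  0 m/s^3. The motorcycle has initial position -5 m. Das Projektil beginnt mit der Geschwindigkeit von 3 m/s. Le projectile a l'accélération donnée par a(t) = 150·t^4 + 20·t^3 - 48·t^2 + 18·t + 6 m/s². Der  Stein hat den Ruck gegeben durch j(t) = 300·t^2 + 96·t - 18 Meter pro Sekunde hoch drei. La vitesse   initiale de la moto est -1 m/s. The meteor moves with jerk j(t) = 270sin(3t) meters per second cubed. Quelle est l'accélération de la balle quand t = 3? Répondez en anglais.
Starting from position x(t) = -5·t^3 - 4·t^2 + t, we take 2 derivatives. Taking d/dt of x(t), we find v(t) = -15·t^2 - 8·t + 1. Differentiating velocity, we get acceleration: a(t) = -30·t - 8. From the given acceleration equation a(t) = -30·t - 8, we substitute t = 3 to get a = -98.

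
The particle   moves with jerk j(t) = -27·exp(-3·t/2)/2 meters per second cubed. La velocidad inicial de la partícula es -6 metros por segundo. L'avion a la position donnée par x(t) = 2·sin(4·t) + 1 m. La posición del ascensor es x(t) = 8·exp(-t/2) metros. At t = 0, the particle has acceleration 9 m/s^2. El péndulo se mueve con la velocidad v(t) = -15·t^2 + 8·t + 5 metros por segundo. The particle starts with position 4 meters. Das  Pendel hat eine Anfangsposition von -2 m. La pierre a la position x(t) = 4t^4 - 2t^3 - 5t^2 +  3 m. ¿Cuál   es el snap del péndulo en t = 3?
Debemos derivar nuestra ecuación de la velocidad v(t) = -15·t^2 + 8·t + 5 3 veces. La derivada de la velocidad da la aceleración: a(t) = 8 - 30·t. Tomando d/dt de a(t), encontramos j(t) = -30. Tomando d/dt de j(t), encontramos s(t) = 0. Tenemos el snap s(t) = 0. Sustituyendo t = 3: s(3) = 0.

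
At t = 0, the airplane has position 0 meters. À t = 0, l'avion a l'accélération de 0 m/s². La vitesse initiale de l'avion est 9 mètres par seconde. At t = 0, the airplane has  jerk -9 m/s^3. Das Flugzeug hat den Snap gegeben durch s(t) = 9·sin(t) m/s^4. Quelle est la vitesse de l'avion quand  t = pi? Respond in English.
To find the answer, we compute 3 antiderivatives of s(t) = 9·sin(t). Taking ∫s(t)dt and applying j(0) = -9, we find j(t) = -9·cos(t). Integrating jerk and using the initial condition a(0) = 0, we get a(t) = -9·sin(t). Finding the integral of a(t) and using v(0) = 9: v(t) = 9·cos(t). We have velocity v(t) = 9·cos(t). Substituting t = pi: v(pi) = -9.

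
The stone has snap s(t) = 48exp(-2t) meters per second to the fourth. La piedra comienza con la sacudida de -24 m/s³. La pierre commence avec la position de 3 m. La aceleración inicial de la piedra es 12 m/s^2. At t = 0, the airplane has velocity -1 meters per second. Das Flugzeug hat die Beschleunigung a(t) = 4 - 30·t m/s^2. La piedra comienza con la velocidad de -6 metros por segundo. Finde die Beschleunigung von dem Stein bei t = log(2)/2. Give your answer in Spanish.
Partiendo del snap s(t) = 48·exp(-2·t), tomamos 2 integrales. La integral del snap es la sacudida. Usando j(0) = -24, obtenemos j(t) = -24·exp(-2·t). La integral de la sacudida, con a(0) = 12, da la aceleración: a(t) = 12·exp(-2·t). De la ecuación de la aceleración a(t) = 12·exp(-2·t), sustituimos t = log(2)/2 para obtener a = 6.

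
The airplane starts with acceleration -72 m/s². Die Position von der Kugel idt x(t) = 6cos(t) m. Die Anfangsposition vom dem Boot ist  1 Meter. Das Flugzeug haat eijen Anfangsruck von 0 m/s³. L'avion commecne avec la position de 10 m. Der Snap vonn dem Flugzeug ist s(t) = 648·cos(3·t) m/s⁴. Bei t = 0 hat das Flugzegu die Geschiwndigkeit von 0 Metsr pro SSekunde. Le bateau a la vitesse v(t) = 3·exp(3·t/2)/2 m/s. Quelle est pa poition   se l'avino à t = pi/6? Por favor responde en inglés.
We must find the antiderivative of our snap equation s(t) = 648·cos(3·t) 4 times. The integral of snap is jerk. Using j(0) = 0, we get j(t) = 216·sin(3·t). The antiderivative of jerk is acceleration. Using a(0) = -72, we get a(t) = -72·cos(3·t). The integral of acceleration is velocity. Using v(0) = 0, we get v(t) = -24·sin(3·t). Taking ∫v(t)dt and applying x(0) = 10, we find x(t) = 8·cos(3·t) + 2. Using x(t) = 8·cos(3·t) + 2 and substituting t = pi/6, we find x = 2.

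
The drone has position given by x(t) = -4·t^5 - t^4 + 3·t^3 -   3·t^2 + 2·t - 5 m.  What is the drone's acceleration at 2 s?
Starting from position x(t) = -4·t^5 - t^4 + 3·t^3 - 3·t^2 + 2·t - 5, we take 2 derivatives. The derivative of position gives velocity: v(t) = -20·t^4 - 4·t^3 + 9·t^2 - 6·t + 2. Taking d/dt of v(t), we find a(t) = -80·t^3 - 12·t^2 + 18·t - 6. From the given acceleration equation a(t) = -80·t^3 - 12·t^2 + 18·t - 6, we substitute t = 2 to get a = -658.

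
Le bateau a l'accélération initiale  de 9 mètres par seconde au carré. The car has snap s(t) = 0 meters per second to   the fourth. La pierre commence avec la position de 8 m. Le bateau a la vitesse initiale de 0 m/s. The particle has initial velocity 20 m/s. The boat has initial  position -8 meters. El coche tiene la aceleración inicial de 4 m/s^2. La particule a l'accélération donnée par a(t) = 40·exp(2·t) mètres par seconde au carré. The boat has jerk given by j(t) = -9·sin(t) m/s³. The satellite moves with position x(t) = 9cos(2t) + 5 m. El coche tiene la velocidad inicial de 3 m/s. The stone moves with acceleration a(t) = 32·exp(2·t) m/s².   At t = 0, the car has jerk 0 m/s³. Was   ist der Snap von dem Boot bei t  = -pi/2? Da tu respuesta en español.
Para resolver esto, necesitamos tomar 1 derivada de nuestra ecuación de la sacudida j(t) = -9·sin(t). Tomando d/dt de j(t), encontramos s(t) = -9·cos(t). De la ecuación del snap s(t) = -9·cos(t), sustituimos t = -pi/2 para obtener s = 0.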